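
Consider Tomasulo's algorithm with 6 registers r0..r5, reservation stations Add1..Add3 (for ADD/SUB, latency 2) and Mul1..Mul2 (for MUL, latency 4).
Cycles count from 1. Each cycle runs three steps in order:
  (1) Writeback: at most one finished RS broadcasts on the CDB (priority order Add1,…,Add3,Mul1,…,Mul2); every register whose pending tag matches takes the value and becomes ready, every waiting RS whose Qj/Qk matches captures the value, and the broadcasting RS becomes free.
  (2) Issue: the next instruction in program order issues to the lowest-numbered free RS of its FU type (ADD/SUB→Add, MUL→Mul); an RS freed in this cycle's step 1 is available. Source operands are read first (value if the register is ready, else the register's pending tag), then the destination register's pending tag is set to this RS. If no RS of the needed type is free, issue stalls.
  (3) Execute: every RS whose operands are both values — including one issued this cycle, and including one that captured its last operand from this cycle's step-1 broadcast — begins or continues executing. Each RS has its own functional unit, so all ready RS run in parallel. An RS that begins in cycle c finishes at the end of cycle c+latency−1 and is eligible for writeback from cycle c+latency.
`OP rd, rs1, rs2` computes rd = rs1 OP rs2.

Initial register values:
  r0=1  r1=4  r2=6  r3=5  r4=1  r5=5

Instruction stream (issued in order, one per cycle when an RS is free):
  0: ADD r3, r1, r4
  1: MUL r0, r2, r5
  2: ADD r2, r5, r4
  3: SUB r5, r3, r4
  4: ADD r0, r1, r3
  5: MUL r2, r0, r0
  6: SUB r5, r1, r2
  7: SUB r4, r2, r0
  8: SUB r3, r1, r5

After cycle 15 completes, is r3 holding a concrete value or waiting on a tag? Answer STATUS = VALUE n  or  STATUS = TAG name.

STATUS = VALUE 81

cycle 1: issue ADD r3<-Add1 // r0:1,r1:4,r2:6,r3:Add1,r4:1,r5:5
cycle 2: issue MUL r0<-Mul1 // r0:Mul1,r1:4,r2:6,r3:Add1,r4:1,r5:5
cycle 3: CDB Add1=5; issue ADD r2<-Add1 // r0:Mul1,r1:4,r2:Add1,r3:5,r4:1,r5:5
cycle 4: issue SUB r5<-Add2 // r0:Mul1,r1:4,r2:Add1,r3:5,r4:1,r5:Add2
cycle 5: CDB Add1=6; issue ADD r0<-Add1 // r0:Add1,r1:4,r2:6,r3:5,r4:1,r5:Add2
cycle 6: CDB Add2=4; issue MUL r2<-Mul2 // r0:Add1,r1:4,r2:Mul2,r3:5,r4:1,r5:4
cycle 7: CDB Add1=9; issue SUB r5<-Add1 // r0:9,r1:4,r2:Mul2,r3:5,r4:1,r5:Add1
cycle 8: CDB Mul1=30; issue SUB r4<-Add2 // r0:9,r1:4,r2:Mul2,r3:5,r4:Add2,r5:Add1
cycle 9: issue SUB r3<-Add3 // r0:9,r1:4,r2:Mul2,r3:Add3,r4:Add2,r5:Add1
cycle 10: - // r0:9,r1:4,r2:Mul2,r3:Add3,r4:Add2,r5:Add1
cycle 11: CDB Mul2=81 // r0:9,r1:4,r2:81,r3:Add3,r4:Add2,r5:Add1
cycle 12: - // r0:9,r1:4,r2:81,r3:Add3,r4:Add2,r5:Add1
cycle 13: CDB Add1=-77 // r0:9,r1:4,r2:81,r3:Add3,r4:Add2,r5:-77
cycle 14: CDB Add2=72 // r0:9,r1:4,r2:81,r3:Add3,r4:72,r5:-77
cycle 15: CDB Add3=81 // r0:9,r1:4,r2:81,r3:81,r4:72,r5:-77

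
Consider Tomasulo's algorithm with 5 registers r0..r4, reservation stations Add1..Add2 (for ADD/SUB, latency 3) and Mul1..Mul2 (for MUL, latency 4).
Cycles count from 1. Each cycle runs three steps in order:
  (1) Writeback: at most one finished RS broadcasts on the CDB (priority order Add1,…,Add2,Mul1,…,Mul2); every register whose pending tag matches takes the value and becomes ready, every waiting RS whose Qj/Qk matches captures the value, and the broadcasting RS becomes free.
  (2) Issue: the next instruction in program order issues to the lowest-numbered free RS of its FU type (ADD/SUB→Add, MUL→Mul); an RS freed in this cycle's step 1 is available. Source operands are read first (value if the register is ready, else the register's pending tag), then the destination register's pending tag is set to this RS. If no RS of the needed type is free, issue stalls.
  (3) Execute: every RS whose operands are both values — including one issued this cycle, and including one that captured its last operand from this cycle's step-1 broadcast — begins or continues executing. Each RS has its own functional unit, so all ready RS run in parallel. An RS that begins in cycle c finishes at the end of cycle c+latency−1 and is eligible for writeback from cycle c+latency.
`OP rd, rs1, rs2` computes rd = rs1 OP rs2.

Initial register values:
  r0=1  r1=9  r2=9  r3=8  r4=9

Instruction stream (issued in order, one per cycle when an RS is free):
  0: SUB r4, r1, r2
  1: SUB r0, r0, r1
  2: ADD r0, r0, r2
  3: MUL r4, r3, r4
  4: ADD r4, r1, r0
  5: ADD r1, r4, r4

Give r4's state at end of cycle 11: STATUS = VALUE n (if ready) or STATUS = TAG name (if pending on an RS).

STATUS = VALUE 10

cycle 1: issue SUB r4<-Add1 // r0:1,r1:9,r2:9,r3:8,r4:Add1
cycle 2: issue SUB r0<-Add2 // r0:Add2,r1:9,r2:9,r3:8,r4:Add1
cycle 3: stall // r0:Add2,r1:9,r2:9,r3:8,r4:Add1
cycle 4: CDB Add1=0; issue ADD r0<-Add1 // r0:Add1,r1:9,r2:9,r3:8,r4:0
cycle 5: CDB Add2=-8; issue MUL r4<-Mul1 // r0:Add1,r1:9,r2:9,r3:8,r4:Mul1
cycle 6: issue ADD r4<-Add2 // r0:Add1,r1:9,r2:9,r3:8,r4:Add2
cycle 7: stall // r0:Add1,r1:9,r2:9,r3:8,r4:Add2
cycle 8: CDB Add1=1; issue ADD r1<-Add1 // r0:1,r1:Add1,r2:9,r3:8,r4:Add2
cycle 9: CDB Mul1=0 // r0:1,r1:Add1,r2:9,r3:8,r4:Add2
cycle 10: - // r0:1,r1:Add1,r2:9,r3:8,r4:Add2
cycle 11: CDB Add2=10 // r0:1,r1:Add1,r2:9,r3:8,r4:10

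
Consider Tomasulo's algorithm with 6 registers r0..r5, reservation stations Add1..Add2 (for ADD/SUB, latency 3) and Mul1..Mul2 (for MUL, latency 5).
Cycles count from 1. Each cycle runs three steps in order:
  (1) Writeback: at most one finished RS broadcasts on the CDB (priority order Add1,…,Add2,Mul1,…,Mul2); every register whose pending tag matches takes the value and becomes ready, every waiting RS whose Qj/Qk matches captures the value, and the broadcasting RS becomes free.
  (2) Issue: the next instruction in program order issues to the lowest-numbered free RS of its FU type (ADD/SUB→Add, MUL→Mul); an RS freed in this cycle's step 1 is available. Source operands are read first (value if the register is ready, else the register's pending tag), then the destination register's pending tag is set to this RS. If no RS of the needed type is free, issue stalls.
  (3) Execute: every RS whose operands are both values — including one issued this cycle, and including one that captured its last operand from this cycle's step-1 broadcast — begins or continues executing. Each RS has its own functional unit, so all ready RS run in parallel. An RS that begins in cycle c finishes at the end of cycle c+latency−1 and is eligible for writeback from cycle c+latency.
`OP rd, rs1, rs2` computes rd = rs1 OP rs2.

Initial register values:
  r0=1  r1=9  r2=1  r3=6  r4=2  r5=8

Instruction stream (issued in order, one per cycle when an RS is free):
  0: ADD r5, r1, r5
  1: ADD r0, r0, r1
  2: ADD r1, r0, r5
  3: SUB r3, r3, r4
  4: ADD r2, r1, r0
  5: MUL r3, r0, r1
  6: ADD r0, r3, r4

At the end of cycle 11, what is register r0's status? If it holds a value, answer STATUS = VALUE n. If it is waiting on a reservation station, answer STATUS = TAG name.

  c1: issue ADD r5<-Add1  regs: r0:1,r1:9,r2:1,r3:6,r4:2,r5:Add1
  c2: issue ADD r0<-Add2  regs: r0:Add2,r1:9,r2:1,r3:6,r4:2,r5:Add1
  c3: stall  regs: r0:Add2,r1:9,r2:1,r3:6,r4:2,r5:Add1
  c4: CDB Add1=17; issue ADD r1<-Add1  regs: r0:Add2,r1:Add1,r2:1,r3:6,r4:2,r5:17
  c5: CDB Add2=10; issue SUB r3<-Add2  regs: r0:10,r1:Add1,r2:1,r3:Add2,r4:2,r5:17
  c6: stall  regs: r0:10,r1:Add1,r2:1,r3:Add2,r4:2,r5:17
  c7: stall  regs: r0:10,r1:Add1,r2:1,r3:Add2,r4:2,r5:17
  c8: CDB Add1=27; issue ADD r2<-Add1  regs: r0:10,r1:27,r2:Add1,r3:Add2,r4:2,r5:17
  c9: CDB Add2=4; issue MUL r3<-Mul1  regs: r0:10,r1:27,r2:Add1,r3:Mul1,r4:2,r5:17
  c10: issue ADD r0<-Add2  regs: r0:Add2,r1:27,r2:Add1,r3:Mul1,r4:2,r5:17
  c11: CDB Add1=37  regs: r0:Add2,r1:27,r2:37,r3:Mul1,r4:2,r5:17

STATUS = TAG Add2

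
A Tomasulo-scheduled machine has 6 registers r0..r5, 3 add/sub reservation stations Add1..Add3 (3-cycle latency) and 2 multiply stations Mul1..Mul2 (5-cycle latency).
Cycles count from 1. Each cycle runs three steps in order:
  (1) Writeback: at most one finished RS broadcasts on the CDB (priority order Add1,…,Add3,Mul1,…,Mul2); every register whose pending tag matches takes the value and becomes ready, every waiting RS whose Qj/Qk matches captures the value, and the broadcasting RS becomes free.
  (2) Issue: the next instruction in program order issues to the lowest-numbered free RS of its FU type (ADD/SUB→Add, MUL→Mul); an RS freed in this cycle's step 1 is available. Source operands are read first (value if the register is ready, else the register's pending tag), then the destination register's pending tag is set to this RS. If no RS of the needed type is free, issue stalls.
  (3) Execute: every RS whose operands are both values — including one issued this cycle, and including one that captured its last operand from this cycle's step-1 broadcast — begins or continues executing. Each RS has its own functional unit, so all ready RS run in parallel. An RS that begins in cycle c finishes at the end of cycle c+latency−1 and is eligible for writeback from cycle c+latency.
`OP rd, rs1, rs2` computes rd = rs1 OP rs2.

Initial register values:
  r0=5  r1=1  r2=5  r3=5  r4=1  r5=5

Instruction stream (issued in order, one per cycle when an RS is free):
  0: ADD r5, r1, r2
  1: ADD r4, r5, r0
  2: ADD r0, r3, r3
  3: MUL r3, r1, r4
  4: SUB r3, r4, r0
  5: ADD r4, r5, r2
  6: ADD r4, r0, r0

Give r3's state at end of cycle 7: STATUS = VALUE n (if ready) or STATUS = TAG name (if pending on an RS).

c1: issue ADD r5<-Add1 | r0:5,r1:1,r2:5,r3:5,r4:1,r5:Add1
c2: issue ADD r4<-Add2 | r0:5,r1:1,r2:5,r3:5,r4:Add2,r5:Add1
c3: issue ADD r0<-Add3 | r0:Add3,r1:1,r2:5,r3:5,r4:Add2,r5:Add1
c4: CDB Add1=6; issue MUL r3<-Mul1 | r0:Add3,r1:1,r2:5,r3:Mul1,r4:Add2,r5:6
c5: issue SUB r3<-Add1 | r0:Add3,r1:1,r2:5,r3:Add1,r4:Add2,r5:6
c6: CDB Add3=10; issue ADD r4<-Add3 | r0:10,r1:1,r2:5,r3:Add1,r4:Add3,r5:6
c7: CDB Add2=11; issue ADD r4<-Add2 | r0:10,r1:1,r2:5,r3:Add1,r4:Add2,r5:6

STATUS = TAG Add1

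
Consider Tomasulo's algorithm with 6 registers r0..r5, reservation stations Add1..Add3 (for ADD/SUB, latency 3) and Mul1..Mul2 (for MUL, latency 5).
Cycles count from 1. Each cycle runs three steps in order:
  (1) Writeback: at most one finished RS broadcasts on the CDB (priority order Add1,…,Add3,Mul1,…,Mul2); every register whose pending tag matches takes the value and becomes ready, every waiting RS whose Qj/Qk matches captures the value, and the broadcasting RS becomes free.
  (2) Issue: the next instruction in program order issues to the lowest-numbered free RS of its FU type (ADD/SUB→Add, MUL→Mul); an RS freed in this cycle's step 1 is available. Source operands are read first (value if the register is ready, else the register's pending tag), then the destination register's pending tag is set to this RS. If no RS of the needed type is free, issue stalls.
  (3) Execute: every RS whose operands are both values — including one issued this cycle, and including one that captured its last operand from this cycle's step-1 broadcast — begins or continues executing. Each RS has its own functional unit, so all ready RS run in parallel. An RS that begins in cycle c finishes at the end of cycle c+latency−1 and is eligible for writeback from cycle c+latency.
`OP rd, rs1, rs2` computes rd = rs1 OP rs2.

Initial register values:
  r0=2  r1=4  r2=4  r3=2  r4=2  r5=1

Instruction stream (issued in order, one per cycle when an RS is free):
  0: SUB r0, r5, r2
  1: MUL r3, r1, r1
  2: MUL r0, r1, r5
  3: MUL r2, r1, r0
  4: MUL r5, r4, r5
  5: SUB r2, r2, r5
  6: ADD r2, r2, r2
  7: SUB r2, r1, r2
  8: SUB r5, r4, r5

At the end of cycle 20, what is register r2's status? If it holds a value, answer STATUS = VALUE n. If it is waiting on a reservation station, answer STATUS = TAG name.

  c1: issue SUB r0<-Add1  regs: r0:Add1,r1:4,r2:4,r3:2,r4:2,r5:1
  c2: issue MUL r3<-Mul1  regs: r0:Add1,r1:4,r2:4,r3:Mul1,r4:2,r5:1
  c3: issue MUL r0<-Mul2  regs: r0:Mul2,r1:4,r2:4,r3:Mul1,r4:2,r5:1
  c4: CDB Add1=-3; stall  regs: r0:Mul2,r1:4,r2:4,r3:Mul1,r4:2,r5:1
  c5: stall  regs: r0:Mul2,r1:4,r2:4,r3:Mul1,r4:2,r5:1
  c6: stall  regs: r0:Mul2,r1:4,r2:4,r3:Mul1,r4:2,r5:1
  c7: CDB Mul1=16; issue MUL r2<-Mul1  regs: r0:Mul2,r1:4,r2:Mul1,r3:16,r4:2,r5:1
  c8: CDB Mul2=4; issue MUL r5<-Mul2  regs: r0:4,r1:4,r2:Mul1,r3:16,r4:2,r5:Mul2
  c9: issue SUB r2<-Add1  regs: r0:4,r1:4,r2:Add1,r3:16,r4:2,r5:Mul2
  c10: issue ADD r2<-Add2  regs: r0:4,r1:4,r2:Add2,r3:16,r4:2,r5:Mul2
  c11: issue SUB r2<-Add3  regs: r0:4,r1:4,r2:Add3,r3:16,r4:2,r5:Mul2
  c12: stall  regs: r0:4,r1:4,r2:Add3,r3:16,r4:2,r5:Mul2
  c13: CDB Mul1=16; stall  regs: r0:4,r1:4,r2:Add3,r3:16,r4:2,r5:Mul2
  c14: CDB Mul2=2; stall  regs: r0:4,r1:4,r2:Add3,r3:16,r4:2,r5:2
  c15: stall  regs: r0:4,r1:4,r2:Add3,r3:16,r4:2,r5:2
  c16: stall  regs: r0:4,r1:4,r2:Add3,r3:16,r4:2,r5:2
  c17: CDB Add1=14; issue SUB r5<-Add1  regs: r0:4,r1:4,r2:Add3,r3:16,r4:2,r5:Add1
  c18: -  regs: r0:4,r1:4,r2:Add3,r3:16,r4:2,r5:Add1
  c19: -  regs: r0:4,r1:4,r2:Add3,r3:16,r4:2,r5:Add1
  c20: CDB Add1=0  regs: r0:4,r1:4,r2:Add3,r3:16,r4:2,r5:0

STATUS = TAG Add3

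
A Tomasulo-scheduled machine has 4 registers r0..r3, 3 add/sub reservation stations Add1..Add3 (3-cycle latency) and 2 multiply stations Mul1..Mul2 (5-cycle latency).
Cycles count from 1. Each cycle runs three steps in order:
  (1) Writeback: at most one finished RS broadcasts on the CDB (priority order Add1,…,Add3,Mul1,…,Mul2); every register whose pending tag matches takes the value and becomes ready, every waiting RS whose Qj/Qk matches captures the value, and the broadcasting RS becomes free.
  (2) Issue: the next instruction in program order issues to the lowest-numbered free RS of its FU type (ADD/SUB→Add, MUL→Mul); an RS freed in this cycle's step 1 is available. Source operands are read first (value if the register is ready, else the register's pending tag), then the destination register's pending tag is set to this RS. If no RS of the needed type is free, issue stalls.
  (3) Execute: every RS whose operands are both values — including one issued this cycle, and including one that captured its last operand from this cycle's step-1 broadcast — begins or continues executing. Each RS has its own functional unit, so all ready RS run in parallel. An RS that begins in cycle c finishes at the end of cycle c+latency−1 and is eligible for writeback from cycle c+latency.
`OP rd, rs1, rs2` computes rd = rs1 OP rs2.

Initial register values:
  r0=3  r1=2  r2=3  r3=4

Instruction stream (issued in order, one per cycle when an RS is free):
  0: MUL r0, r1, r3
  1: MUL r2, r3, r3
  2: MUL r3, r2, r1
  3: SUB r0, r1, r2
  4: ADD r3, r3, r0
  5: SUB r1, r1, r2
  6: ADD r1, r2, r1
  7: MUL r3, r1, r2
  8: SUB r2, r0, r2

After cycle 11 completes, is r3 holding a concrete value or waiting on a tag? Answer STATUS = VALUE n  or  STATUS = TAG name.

STATUS = TAG Mul2

cycle 1: issue MUL r0<-Mul1 // r0:Mul1,r1:2,r2:3,r3:4
cycle 2: issue MUL r2<-Mul2 // r0:Mul1,r1:2,r2:Mul2,r3:4
cycle 3: stall // r0:Mul1,r1:2,r2:Mul2,r3:4
cycle 4: stall // r0:Mul1,r1:2,r2:Mul2,r3:4
cycle 5: stall // r0:Mul1,r1:2,r2:Mul2,r3:4
cycle 6: CDB Mul1=8; issue MUL r3<-Mul1 // r0:8,r1:2,r2:Mul2,r3:Mul1
cycle 7: CDB Mul2=16; issue SUB r0<-Add1 // r0:Add1,r1:2,r2:16,r3:Mul1
cycle 8: issue ADD r3<-Add2 // r0:Add1,r1:2,r2:16,r3:Add2
cycle 9: issue SUB r1<-Add3 // r0:Add1,r1:Add3,r2:16,r3:Add2
cycle 10: CDB Add1=-14; issue ADD r1<-Add1 // r0:-14,r1:Add1,r2:16,r3:Add2
cycle 11: issue MUL r3<-Mul2 // r0:-14,r1:Add1,r2:16,r3:Mul2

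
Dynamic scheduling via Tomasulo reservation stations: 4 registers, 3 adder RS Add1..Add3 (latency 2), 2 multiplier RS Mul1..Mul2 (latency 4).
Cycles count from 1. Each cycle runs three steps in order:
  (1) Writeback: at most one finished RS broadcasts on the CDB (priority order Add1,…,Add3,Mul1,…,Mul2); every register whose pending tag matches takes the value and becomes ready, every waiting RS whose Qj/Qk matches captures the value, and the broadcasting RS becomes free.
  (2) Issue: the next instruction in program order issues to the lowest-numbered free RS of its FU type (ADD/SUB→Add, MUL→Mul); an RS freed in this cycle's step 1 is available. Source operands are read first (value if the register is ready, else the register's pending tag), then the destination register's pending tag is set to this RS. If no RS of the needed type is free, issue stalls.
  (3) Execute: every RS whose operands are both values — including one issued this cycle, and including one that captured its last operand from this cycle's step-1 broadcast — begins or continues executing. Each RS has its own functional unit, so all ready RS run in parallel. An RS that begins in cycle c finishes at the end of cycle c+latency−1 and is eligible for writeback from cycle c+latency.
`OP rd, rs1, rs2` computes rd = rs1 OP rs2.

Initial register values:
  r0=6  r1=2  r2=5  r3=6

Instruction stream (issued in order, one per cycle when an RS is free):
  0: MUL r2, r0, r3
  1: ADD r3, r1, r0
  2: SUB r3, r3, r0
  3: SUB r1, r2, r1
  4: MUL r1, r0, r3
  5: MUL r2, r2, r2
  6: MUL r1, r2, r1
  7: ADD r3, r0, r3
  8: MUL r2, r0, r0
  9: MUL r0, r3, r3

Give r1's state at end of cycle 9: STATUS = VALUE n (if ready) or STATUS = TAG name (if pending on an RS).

STATUS = TAG Mul1

cycle 1: issue MUL r2<-Mul1 // r0:6,r1:2,r2:Mul1,r3:6
cycle 2: issue ADD r3<-Add1 // r0:6,r1:2,r2:Mul1,r3:Add1
cycle 3: issue SUB r3<-Add2 // r0:6,r1:2,r2:Mul1,r3:Add2
cycle 4: CDB Add1=8; issue SUB r1<-Add1 // r0:6,r1:Add1,r2:Mul1,r3:Add2
cycle 5: CDB Mul1=36; issue MUL r1<-Mul1 // r0:6,r1:Mul1,r2:36,r3:Add2
cycle 6: CDB Add2=2; issue MUL r2<-Mul2 // r0:6,r1:Mul1,r2:Mul2,r3:2
cycle 7: CDB Add1=34; stall // r0:6,r1:Mul1,r2:Mul2,r3:2
cycle 8: stall // r0:6,r1:Mul1,r2:Mul2,r3:2
cycle 9: stall // r0:6,r1:Mul1,r2:Mul2,r3:2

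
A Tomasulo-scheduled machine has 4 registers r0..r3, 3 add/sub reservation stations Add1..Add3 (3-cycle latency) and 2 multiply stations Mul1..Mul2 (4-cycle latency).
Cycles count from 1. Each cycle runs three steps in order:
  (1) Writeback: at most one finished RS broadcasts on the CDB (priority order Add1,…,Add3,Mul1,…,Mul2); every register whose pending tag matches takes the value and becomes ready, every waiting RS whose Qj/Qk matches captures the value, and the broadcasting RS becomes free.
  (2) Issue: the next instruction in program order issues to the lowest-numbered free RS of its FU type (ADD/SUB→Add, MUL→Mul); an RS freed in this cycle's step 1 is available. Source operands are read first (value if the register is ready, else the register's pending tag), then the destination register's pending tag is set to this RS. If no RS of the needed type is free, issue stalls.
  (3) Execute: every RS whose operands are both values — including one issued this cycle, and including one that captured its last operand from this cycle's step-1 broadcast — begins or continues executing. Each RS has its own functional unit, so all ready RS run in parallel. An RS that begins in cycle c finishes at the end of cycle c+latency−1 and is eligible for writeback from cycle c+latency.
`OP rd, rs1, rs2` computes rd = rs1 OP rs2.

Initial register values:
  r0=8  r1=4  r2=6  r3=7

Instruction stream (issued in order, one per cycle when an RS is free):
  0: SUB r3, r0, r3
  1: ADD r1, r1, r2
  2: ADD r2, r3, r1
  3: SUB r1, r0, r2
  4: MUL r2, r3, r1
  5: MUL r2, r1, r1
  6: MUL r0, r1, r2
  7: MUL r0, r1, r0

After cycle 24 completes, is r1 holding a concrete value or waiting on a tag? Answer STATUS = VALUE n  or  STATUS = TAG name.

c1: issue SUB r3<-Add1 | r0:8,r1:4,r2:6,r3:Add1
c2: issue ADD r1<-Add2 | r0:8,r1:Add2,r2:6,r3:Add1
c3: issue ADD r2<-Add3 | r0:8,r1:Add2,r2:Add3,r3:Add1
c4: CDB Add1=1; issue SUB r1<-Add1 | r0:8,r1:Add1,r2:Add3,r3:1
c5: CDB Add2=10; issue MUL r2<-Mul1 | r0:8,r1:Add1,r2:Mul1,r3:1
c6: issue MUL r2<-Mul2 | r0:8,r1:Add1,r2:Mul2,r3:1
c7: stall | r0:8,r1:Add1,r2:Mul2,r3:1
c8: CDB Add3=11; stall | r0:8,r1:Add1,r2:Mul2,r3:1
c9: stall | r0:8,r1:Add1,r2:Mul2,r3:1
c10: stall | r0:8,r1:Add1,r2:Mul2,r3:1
c11: CDB Add1=-3; stall | r0:8,r1:-3,r2:Mul2,r3:1
c12: stall | r0:8,r1:-3,r2:Mul2,r3:1
c13: stall | r0:8,r1:-3,r2:Mul2,r3:1
c14: stall | r0:8,r1:-3,r2:Mul2,r3:1
c15: CDB Mul1=-3; issue MUL r0<-Mul1 | r0:Mul1,r1:-3,r2:Mul2,r3:1
c16: CDB Mul2=9; issue MUL r0<-Mul2 | r0:Mul2,r1:-3,r2:9,r3:1
c17: - | r0:Mul2,r1:-3,r2:9,r3:1
c18: - | r0:Mul2,r1:-3,r2:9,r3:1
c19: - | r0:Mul2,r1:-3,r2:9,r3:1
c20: CDB Mul1=-27 | r0:Mul2,r1:-3,r2:9,r3:1
c21: - | r0:Mul2,r1:-3,r2:9,r3:1
c22: - | r0:Mul2,r1:-3,r2:9,r3:1
c23: - | r0:Mul2,r1:-3,r2:9,r3:1
c24: CDB Mul2=81 | r0:81,r1:-3,r2:9,r3:1

STATUS = VALUE -3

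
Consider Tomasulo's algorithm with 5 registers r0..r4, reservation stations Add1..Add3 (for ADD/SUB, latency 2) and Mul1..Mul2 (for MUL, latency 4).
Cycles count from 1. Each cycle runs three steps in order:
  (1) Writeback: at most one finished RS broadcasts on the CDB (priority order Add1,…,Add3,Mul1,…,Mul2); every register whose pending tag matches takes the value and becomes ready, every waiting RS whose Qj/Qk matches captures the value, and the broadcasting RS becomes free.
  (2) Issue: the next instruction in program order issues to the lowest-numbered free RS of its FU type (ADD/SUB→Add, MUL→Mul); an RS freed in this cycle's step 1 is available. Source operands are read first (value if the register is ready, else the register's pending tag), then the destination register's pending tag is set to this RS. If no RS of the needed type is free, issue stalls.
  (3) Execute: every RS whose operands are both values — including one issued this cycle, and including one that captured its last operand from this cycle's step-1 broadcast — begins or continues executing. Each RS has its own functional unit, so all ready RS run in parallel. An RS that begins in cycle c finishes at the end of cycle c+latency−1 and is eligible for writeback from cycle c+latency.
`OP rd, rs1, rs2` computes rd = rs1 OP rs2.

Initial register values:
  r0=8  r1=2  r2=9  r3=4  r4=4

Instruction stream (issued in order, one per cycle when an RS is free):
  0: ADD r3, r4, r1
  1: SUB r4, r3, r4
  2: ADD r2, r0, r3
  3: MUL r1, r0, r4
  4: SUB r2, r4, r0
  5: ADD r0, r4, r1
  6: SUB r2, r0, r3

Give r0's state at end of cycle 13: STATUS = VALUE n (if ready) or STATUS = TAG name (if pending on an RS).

cycle 1: issue ADD r3<-Add1 // r0:8,r1:2,r2:9,r3:Add1,r4:4
cycle 2: issue SUB r4<-Add2 // r0:8,r1:2,r2:9,r3:Add1,r4:Add2
cycle 3: CDB Add1=6; issue ADD r2<-Add1 // r0:8,r1:2,r2:Add1,r3:6,r4:Add2
cycle 4: issue MUL r1<-Mul1 // r0:8,r1:Mul1,r2:Add1,r3:6,r4:Add2
cycle 5: CDB Add1=14; issue SUB r2<-Add1 // r0:8,r1:Mul1,r2:Add1,r3:6,r4:Add2
cycle 6: CDB Add2=2; issue ADD r0<-Add2 // r0:Add2,r1:Mul1,r2:Add1,r3:6,r4:2
cycle 7: issue SUB r2<-Add3 // r0:Add2,r1:Mul1,r2:Add3,r3:6,r4:2
cycle 8: CDB Add1=-6 // r0:Add2,r1:Mul1,r2:Add3,r3:6,r4:2
cycle 9: - // r0:Add2,r1:Mul1,r2:Add3,r3:6,r4:2
cycle 10: CDB Mul1=16 // r0:Add2,r1:16,r2:Add3,r3:6,r4:2
cycle 11: - // r0:Add2,r1:16,r2:Add3,r3:6,r4:2
cycle 12: CDB Add2=18 // r0:18,r1:16,r2:Add3,r3:6,r4:2
cycle 13: - // r0:18,r1:16,r2:Add3,r3:6,r4:2

STATUS = VALUE 18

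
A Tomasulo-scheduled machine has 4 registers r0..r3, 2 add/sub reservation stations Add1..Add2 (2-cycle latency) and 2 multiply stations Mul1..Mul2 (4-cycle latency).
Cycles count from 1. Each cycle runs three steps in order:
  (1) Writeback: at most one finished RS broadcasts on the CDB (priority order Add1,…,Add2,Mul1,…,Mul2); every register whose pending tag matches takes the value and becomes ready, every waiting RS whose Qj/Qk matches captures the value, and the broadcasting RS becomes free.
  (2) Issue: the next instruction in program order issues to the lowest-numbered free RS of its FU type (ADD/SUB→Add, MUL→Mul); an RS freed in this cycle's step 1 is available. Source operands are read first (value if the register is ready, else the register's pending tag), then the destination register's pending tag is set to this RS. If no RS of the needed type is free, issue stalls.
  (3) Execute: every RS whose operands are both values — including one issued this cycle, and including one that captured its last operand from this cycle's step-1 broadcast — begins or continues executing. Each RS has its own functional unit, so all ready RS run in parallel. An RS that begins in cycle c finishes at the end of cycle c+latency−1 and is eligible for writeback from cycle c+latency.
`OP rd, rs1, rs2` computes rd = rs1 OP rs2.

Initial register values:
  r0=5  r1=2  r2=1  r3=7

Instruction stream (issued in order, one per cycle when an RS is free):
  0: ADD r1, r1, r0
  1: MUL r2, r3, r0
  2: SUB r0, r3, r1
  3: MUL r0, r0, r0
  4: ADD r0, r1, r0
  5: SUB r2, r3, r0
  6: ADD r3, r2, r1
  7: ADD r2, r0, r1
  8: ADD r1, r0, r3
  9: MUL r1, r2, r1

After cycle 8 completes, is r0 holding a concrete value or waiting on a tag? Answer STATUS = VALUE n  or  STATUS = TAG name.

  c1: issue ADD r1<-Add1  regs: r0:5,r1:Add1,r2:1,r3:7
  c2: issue MUL r2<-Mul1  regs: r0:5,r1:Add1,r2:Mul1,r3:7
  c3: CDB Add1=7; issue SUB r0<-Add1  regs: r0:Add1,r1:7,r2:Mul1,r3:7
  c4: issue MUL r0<-Mul2  regs: r0:Mul2,r1:7,r2:Mul1,r3:7
  c5: CDB Add1=0; issue ADD r0<-Add1  regs: r0:Add1,r1:7,r2:Mul1,r3:7
  c6: CDB Mul1=35; issue SUB r2<-Add2  regs: r0:Add1,r1:7,r2:Add2,r3:7
  c7: stall  regs: r0:Add1,r1:7,r2:Add2,r3:7
  c8: stall  regs: r0:Add1,r1:7,r2:Add2,r3:7

STATUS = TAG Add1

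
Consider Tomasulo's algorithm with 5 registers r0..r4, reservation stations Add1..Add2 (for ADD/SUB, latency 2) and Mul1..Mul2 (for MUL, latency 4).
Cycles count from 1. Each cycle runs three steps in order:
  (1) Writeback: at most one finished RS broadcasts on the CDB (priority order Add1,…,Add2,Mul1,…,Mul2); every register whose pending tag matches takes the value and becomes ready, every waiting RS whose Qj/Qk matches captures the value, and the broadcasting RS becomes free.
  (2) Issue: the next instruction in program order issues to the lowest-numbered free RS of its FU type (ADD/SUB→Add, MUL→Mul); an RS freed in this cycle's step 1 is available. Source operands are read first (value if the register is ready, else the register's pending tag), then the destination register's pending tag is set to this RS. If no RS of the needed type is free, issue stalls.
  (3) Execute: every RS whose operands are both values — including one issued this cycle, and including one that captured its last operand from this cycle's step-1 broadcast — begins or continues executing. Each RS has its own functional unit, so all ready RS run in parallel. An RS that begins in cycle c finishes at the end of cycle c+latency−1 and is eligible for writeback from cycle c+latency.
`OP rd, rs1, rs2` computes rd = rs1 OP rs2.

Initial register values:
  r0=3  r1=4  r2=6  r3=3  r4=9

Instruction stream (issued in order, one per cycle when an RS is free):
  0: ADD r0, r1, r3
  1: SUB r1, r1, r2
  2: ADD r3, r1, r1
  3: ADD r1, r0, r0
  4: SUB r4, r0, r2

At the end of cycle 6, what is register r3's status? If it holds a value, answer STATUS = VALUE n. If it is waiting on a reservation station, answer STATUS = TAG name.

  c1: issue ADD r0<-Add1  regs: r0:Add1,r1:4,r2:6,r3:3,r4:9
  c2: issue SUB r1<-Add2  regs: r0:Add1,r1:Add2,r2:6,r3:3,r4:9
  c3: CDB Add1=7; issue ADD r3<-Add1  regs: r0:7,r1:Add2,r2:6,r3:Add1,r4:9
  c4: CDB Add2=-2; issue ADD r1<-Add2  regs: r0:7,r1:Add2,r2:6,r3:Add1,r4:9
  c5: stall  regs: r0:7,r1:Add2,r2:6,r3:Add1,r4:9
  c6: CDB Add1=-4; issue SUB r4<-Add1  regs: r0:7,r1:Add2,r2:6,r3:-4,r4:Add1

STATUS = VALUE -4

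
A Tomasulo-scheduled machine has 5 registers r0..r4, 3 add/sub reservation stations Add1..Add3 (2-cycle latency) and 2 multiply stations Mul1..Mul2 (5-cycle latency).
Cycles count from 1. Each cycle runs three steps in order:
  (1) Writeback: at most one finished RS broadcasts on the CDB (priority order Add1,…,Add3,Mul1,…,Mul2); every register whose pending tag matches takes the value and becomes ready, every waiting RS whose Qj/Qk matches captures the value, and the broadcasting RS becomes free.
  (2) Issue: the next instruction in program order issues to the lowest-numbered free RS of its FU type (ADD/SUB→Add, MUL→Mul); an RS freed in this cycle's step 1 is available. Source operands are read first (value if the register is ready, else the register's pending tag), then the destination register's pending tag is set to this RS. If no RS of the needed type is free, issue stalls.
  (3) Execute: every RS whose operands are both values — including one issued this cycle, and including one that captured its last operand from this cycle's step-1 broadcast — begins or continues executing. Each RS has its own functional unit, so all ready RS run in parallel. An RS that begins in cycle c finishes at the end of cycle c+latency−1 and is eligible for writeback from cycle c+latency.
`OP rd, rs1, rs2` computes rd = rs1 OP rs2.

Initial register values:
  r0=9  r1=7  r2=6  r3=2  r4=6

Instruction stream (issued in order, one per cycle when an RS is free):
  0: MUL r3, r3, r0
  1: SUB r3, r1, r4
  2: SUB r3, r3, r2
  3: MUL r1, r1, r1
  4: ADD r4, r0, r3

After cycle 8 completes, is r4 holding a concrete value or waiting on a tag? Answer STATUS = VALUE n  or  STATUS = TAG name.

STATUS = VALUE 4

  c1: issue MUL r3<-Mul1  regs: r0:9,r1:7,r2:6,r3:Mul1,r4:6
  c2: issue SUB r3<-Add1  regs: r0:9,r1:7,r2:6,r3:Add1,r4:6
  c3: issue SUB r3<-Add2  regs: r0:9,r1:7,r2:6,r3:Add2,r4:6
  c4: CDB Add1=1; issue MUL r1<-Mul2  regs: r0:9,r1:Mul2,r2:6,r3:Add2,r4:6
  c5: issue ADD r4<-Add1  regs: r0:9,r1:Mul2,r2:6,r3:Add2,r4:Add1
  c6: CDB Add2=-5  regs: r0:9,r1:Mul2,r2:6,r3:-5,r4:Add1
  c7: CDB Mul1=18  regs: r0:9,r1:Mul2,r2:6,r3:-5,r4:Add1
  c8: CDB Add1=4  regs: r0:9,r1:Mul2,r2:6,r3:-5,r4:4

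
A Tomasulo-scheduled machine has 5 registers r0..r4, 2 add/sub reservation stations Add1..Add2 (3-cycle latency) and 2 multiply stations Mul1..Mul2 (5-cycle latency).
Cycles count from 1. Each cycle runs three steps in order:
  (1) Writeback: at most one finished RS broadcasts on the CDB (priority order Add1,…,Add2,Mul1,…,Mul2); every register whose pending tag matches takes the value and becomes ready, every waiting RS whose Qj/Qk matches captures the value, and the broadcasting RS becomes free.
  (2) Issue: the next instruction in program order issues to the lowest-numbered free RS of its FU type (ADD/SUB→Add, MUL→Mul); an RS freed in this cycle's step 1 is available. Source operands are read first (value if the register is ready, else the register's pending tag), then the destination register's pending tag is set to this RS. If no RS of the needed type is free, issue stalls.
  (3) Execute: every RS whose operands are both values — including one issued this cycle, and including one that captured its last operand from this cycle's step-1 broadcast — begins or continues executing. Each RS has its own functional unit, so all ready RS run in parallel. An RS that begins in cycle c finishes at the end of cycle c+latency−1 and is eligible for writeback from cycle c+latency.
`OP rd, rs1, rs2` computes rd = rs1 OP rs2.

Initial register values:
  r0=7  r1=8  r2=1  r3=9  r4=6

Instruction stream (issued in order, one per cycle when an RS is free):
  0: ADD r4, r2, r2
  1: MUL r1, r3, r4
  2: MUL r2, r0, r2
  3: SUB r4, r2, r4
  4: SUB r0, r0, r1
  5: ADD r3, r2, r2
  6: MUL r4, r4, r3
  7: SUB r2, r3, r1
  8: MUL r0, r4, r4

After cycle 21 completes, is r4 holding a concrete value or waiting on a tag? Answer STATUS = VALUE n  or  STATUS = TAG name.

cycle 1: issue ADD r4<-Add1 // r0:7,r1:8,r2:1,r3:9,r4:Add1
cycle 2: issue MUL r1<-Mul1 // r0:7,r1:Mul1,r2:1,r3:9,r4:Add1
cycle 3: issue MUL r2<-Mul2 // r0:7,r1:Mul1,r2:Mul2,r3:9,r4:Add1
cycle 4: CDB Add1=2; issue SUB r4<-Add1 // r0:7,r1:Mul1,r2:Mul2,r3:9,r4:Add1
cycle 5: issue SUB r0<-Add2 // r0:Add2,r1:Mul1,r2:Mul2,r3:9,r4:Add1
cycle 6: stall // r0:Add2,r1:Mul1,r2:Mul2,r3:9,r4:Add1
cycle 7: stall // r0:Add2,r1:Mul1,r2:Mul2,r3:9,r4:Add1
cycle 8: CDB Mul2=7; stall // r0:Add2,r1:Mul1,r2:7,r3:9,r4:Add1
cycle 9: CDB Mul1=18; stall // r0:Add2,r1:18,r2:7,r3:9,r4:Add1
cycle 10: stall // r0:Add2,r1:18,r2:7,r3:9,r4:Add1
cycle 11: CDB Add1=5; issue ADD r3<-Add1 // r0:Add2,r1:18,r2:7,r3:Add1,r4:5
cycle 12: CDB Add2=-11; issue MUL r4<-Mul1 // r0:-11,r1:18,r2:7,r3:Add1,r4:Mul1
cycle 13: issue SUB r2<-Add2 // r0:-11,r1:18,r2:Add2,r3:Add1,r4:Mul1
cycle 14: CDB Add1=14; issue MUL r0<-Mul2 // r0:Mul2,r1:18,r2:Add2,r3:14,r4:Mul1
cycle 15: - // r0:Mul2,r1:18,r2:Add2,r3:14,r4:Mul1
cycle 16: - // r0:Mul2,r1:18,r2:Add2,r3:14,r4:Mul1
cycle 17: CDB Add2=-4 // r0:Mul2,r1:18,r2:-4,r3:14,r4:Mul1
cycle 18: - // r0:Mul2,r1:18,r2:-4,r3:14,r4:Mul1
cycle 19: CDB Mul1=70 // r0:Mul2,r1:18,r2:-4,r3:14,r4:70
cycle 20: - // r0:Mul2,r1:18,r2:-4,r3:14,r4:70
cycle 21: - // r0:Mul2,r1:18,r2:-4,r3:14,r4:70

STATUS = VALUE 70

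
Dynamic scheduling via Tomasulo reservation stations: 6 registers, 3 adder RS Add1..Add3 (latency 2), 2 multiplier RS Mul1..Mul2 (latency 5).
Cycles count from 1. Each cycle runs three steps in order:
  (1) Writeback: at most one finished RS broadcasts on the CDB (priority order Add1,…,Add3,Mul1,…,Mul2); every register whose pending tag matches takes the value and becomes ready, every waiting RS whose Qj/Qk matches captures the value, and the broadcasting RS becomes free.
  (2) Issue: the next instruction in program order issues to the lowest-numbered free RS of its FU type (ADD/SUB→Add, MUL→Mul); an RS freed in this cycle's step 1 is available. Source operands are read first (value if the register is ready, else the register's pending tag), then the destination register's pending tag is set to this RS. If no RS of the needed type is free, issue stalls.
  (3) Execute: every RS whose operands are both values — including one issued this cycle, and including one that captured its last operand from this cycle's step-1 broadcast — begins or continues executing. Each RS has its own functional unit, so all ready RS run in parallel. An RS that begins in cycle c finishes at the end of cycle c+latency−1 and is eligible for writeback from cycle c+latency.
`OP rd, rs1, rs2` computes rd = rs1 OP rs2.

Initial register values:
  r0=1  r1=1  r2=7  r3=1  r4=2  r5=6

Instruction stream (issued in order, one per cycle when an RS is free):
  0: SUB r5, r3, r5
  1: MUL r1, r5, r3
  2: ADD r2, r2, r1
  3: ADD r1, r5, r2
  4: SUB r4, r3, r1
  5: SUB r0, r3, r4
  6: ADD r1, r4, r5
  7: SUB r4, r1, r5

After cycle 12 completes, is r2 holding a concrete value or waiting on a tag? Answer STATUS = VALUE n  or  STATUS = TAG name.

STATUS = VALUE 2

  c1: issue SUB r5<-Add1  regs: r0:1,r1:1,r2:7,r3:1,r4:2,r5:Add1
  c2: issue MUL r1<-Mul1  regs: r0:1,r1:Mul1,r2:7,r3:1,r4:2,r5:Add1
  c3: CDB Add1=-5; issue ADD r2<-Add1  regs: r0:1,r1:Mul1,r2:Add1,r3:1,r4:2,r5:-5
  c4: issue ADD r1<-Add2  regs: r0:1,r1:Add2,r2:Add1,r3:1,r4:2,r5:-5
  c5: issue SUB r4<-Add3  regs: r0:1,r1:Add2,r2:Add1,r3:1,r4:Add3,r5:-5
  c6: stall  regs: r0:1,r1:Add2,r2:Add1,r3:1,r4:Add3,r5:-5
  c7: stall  regs: r0:1,r1:Add2,r2:Add1,r3:1,r4:Add3,r5:-5
  c8: CDB Mul1=-5; stall  regs: r0:1,r1:Add2,r2:Add1,r3:1,r4:Add3,r5:-5
  c9: stall  regs: r0:1,r1:Add2,r2:Add1,r3:1,r4:Add3,r5:-5
  c10: CDB Add1=2; issue SUB r0<-Add1  regs: r0:Add1,r1:Add2,r2:2,r3:1,r4:Add3,r5:-5
  c11: stall  regs: r0:Add1,r1:Add2,r2:2,r3:1,r4:Add3,r5:-5
  c12: CDB Add2=-3; issue ADD r1<-Add2  regs: r0:Add1,r1:Add2,r2:2,r3:1,r4:Add3,r5:-5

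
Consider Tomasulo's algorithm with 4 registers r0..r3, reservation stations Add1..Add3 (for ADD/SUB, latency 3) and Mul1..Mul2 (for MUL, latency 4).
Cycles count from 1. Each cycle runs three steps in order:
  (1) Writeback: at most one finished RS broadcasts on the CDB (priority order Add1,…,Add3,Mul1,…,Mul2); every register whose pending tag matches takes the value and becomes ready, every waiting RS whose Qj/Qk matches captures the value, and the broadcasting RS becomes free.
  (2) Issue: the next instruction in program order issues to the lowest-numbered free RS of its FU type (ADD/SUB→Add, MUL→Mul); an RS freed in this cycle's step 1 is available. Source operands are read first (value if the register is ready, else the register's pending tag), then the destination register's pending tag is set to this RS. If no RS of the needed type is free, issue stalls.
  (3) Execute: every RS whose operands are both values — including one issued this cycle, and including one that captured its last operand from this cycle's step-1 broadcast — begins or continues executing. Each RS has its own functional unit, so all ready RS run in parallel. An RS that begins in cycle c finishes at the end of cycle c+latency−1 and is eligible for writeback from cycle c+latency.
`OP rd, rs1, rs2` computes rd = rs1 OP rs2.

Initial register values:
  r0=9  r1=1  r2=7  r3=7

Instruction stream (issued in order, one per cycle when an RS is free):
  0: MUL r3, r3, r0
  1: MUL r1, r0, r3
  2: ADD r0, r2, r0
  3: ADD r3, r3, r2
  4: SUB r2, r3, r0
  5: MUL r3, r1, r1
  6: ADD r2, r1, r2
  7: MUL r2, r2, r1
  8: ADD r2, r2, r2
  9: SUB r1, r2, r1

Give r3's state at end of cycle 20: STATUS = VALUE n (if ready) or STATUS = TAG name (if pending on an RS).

cycle 1: issue MUL r3<-Mul1 // r0:9,r1:1,r2:7,r3:Mul1
cycle 2: issue MUL r1<-Mul2 // r0:9,r1:Mul2,r2:7,r3:Mul1
cycle 3: issue ADD r0<-Add1 // r0:Add1,r1:Mul2,r2:7,r3:Mul1
cycle 4: issue ADD r3<-Add2 // r0:Add1,r1:Mul2,r2:7,r3:Add2
cycle 5: CDB Mul1=63; issue SUB r2<-Add3 // r0:Add1,r1:Mul2,r2:Add3,r3:Add2
cycle 6: CDB Add1=16; issue MUL r3<-Mul1 // r0:16,r1:Mul2,r2:Add3,r3:Mul1
cycle 7: issue ADD r2<-Add1 // r0:16,r1:Mul2,r2:Add1,r3:Mul1
cycle 8: CDB Add2=70; stall // r0:16,r1:Mul2,r2:Add1,r3:Mul1
cycle 9: CDB Mul2=567; issue MUL r2<-Mul2 // r0:16,r1:567,r2:Mul2,r3:Mul1
cycle 10: issue ADD r2<-Add2 // r0:16,r1:567,r2:Add2,r3:Mul1
cycle 11: CDB Add3=54; issue SUB r1<-Add3 // r0:16,r1:Add3,r2:Add2,r3:Mul1
cycle 12: - // r0:16,r1:Add3,r2:Add2,r3:Mul1
cycle 13: CDB Mul1=321489 // r0:16,r1:Add3,r2:Add2,r3:321489
cycle 14: CDB Add1=621 // r0:16,r1:Add3,r2:Add2,r3:321489
cycle 15: - // r0:16,r1:Add3,r2:Add2,r3:321489
cycle 16: - // r0:16,r1:Add3,r2:Add2,r3:321489
cycle 17: - // r0:16,r1:Add3,r2:Add2,r3:321489
cycle 18: CDB Mul2=352107 // r0:16,r1:Add3,r2:Add2,r3:321489
cycle 19: - // r0:16,r1:Add3,r2:Add2,r3:321489
cycle 20: - // r0:16,r1:Add3,r2:Add2,r3:321489

STATUS = VALUE 321489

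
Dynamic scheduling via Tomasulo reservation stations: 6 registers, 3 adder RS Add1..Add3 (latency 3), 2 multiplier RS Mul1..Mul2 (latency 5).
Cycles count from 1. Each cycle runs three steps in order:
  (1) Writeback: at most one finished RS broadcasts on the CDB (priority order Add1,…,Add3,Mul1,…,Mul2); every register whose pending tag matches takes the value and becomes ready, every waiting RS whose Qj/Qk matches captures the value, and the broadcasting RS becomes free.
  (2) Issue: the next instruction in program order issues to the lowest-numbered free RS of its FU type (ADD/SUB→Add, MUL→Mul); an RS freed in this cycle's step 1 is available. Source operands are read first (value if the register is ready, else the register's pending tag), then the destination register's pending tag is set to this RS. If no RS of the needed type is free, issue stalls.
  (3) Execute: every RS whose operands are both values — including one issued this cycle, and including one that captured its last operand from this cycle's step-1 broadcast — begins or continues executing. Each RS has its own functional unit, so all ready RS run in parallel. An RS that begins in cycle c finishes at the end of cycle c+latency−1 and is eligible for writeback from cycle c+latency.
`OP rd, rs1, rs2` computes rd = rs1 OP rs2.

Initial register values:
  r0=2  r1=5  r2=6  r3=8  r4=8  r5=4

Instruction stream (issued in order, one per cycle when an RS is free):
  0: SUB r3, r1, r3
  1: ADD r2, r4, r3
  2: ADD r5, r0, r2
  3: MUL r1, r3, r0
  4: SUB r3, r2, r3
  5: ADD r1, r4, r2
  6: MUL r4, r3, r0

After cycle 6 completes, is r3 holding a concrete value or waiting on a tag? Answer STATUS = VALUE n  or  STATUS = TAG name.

  c1: issue SUB r3<-Add1  regs: r0:2,r1:5,r2:6,r3:Add1,r4:8,r5:4
  c2: issue ADD r2<-Add2  regs: r0:2,r1:5,r2:Add2,r3:Add1,r4:8,r5:4
  c3: issue ADD r5<-Add3  regs: r0:2,r1:5,r2:Add2,r3:Add1,r4:8,r5:Add3
  c4: CDB Add1=-3; issue MUL r1<-Mul1  regs: r0:2,r1:Mul1,r2:Add2,r3:-3,r4:8,r5:Add3
  c5: issue SUB r3<-Add1  regs: r0:2,r1:Mul1,r2:Add2,r3:Add1,r4:8,r5:Add3
  c6: stall  regs: r0:2,r1:Mul1,r2:Add2,r3:Add1,r4:8,r5:Add3

STATUS = TAG Add1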